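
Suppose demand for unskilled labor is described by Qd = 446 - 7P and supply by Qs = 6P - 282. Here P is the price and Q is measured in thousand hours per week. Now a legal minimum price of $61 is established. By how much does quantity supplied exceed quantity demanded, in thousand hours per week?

65

Equilibrium: 446 - 7P = 6P - 282, so 728 = 13P and P* = 56, Q* = 54.
Since 61 > 56, the floor is binding.
At P = 61: Qd = 446 - 7·61 = 19 and Qs = 6·61 - 282 = 84.
Surplus = Qs - Qd = 84 - 19 = 65.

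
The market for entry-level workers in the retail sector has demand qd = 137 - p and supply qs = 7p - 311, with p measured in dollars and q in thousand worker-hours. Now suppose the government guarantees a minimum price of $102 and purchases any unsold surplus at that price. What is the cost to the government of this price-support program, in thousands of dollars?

37536

Setting quantity demanded equal to quantity supplied, 137 - p = 7p - 311, gives p* = 56 and q* = 81.
Because the floor (102) lies above the market-clearing price, it is binding.
At p = 102: qd = 137 - 102 = 35 and qs = 7·102 - 311 = 403.
Surplus = qs - qd = 368.
Government expenditure = surplus × support price = 368 × 102 = 37536.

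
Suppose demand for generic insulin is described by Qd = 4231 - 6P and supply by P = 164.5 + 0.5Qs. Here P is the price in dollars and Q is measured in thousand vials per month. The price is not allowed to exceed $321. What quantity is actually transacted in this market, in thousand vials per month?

313

Rearranging supply gives Qs = 2P - 329. Setting quantity demanded equal to quantity supplied, 4231 - 6P = 2P - 329, gives P* = 570 and Q* = 811.
Because the ceiling (321) lies below the market-clearing price, it is binding.
At P = 321: Qd = 4231 - 6·321 = 2305 and Qs = 2·321 - 329 = 313.
The quantity actually transacted is the short side, supply: 313.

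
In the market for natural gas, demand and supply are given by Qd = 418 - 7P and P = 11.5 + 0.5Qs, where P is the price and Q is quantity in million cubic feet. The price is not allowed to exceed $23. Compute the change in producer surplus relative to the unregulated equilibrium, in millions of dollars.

Rearranging supply gives Qs = 2P - 23. Setting quantity demanded equal to quantity supplied, 418 - 7P = 2P - 23, gives P* = 49 and Q* = 75.
The ceiling of 23 is below the equilibrium price 49, so it binds.
At P = 23: Qd = 418 - 7·23 = 257 and Qs = 2·23 - 23 = 23.
Producer surplus without the control is ½ · (49 - 11.5) · 75 = 1406.25.
With the ceiling, producers sell 23 units at 23, so PS = ½ · (23 - 11.5) · 23 = 132.25.
Change in producer surplus = 132.25 - 1406.25 = -1274.

-1274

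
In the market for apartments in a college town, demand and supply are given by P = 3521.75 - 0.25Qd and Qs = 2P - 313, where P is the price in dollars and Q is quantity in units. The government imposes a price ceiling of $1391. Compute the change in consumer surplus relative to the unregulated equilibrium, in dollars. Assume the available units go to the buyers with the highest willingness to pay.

1982180.5

Rearranging demand gives Qd = 14087 - 4P. Setting quantity demanded equal to quantity supplied, 14087 - 4P = 2P - 313, gives P* = 2400 and Q* = 4487.
Since 1391 < 2400, the ceiling is binding.
At P = 1391: Qd = 14087 - 4·1391 = 8523 and Qs = 2·1391 - 313 = 2469.
Consumer surplus without the control is ½ · (3521.75 - 2400) · 4487 = 2516646.125.
With the ceiling, 2469 units are sold at 1391 (assume they go to the highest-value buyers). The demand price at Q = 2469 is 2904.5, so CS = ½ · [(3521.75 - 1391) + (2904.5 - 1391)] · 2469 = 4498826.625.
Change in consumer surplus = 4498826.625 - 2516646.125 = 1982180.5.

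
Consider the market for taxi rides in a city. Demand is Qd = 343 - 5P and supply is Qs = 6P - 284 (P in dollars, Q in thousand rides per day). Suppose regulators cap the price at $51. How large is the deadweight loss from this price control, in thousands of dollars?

In a free market, 343 - 5P = 6P - 284 gives the equilibrium P* = 57, Q* = 58.
The ceiling of 51 is below the equilibrium price 57, so it binds.
At P = 51: Qd = 343 - 5·51 = 88 and Qs = 6·51 - 284 = 22.
Quantity traded falls to 22. At Q = 22 the demand price is (343 - 22)/5 = 64.2 and the supply price is (284 + 22)/6 = 51.
Deadweight loss = ½ · (64.2 - 51) · (58 - 22) = ½ · 13.2 · 36 = 237.6.

237.6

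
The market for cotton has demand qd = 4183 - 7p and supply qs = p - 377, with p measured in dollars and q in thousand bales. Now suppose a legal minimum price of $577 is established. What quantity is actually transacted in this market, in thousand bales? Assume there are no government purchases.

Without the control the market clears where 4183 - 7p = p - 377, i.e. p* = 570 and q* = 193.
The floor of 577 is above the equilibrium price 570, so it binds.
At p = 577: qd = 4183 - 7·577 = 144 and qs = 577 - 377 = 200.
The quantity actually transacted is the short side, demand: 144.

144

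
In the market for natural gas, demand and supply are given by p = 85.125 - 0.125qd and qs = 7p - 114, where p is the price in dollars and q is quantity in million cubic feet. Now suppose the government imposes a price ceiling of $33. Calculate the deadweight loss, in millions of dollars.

2625

Rearranging demand gives qd = 681 - 8p. Without the control the market clears where 681 - 8p = 7p - 114, i.e. p* = 53 and q* = 257.
Since 33 < 53, the ceiling is binding.
At p = 33: qd = 681 - 8·33 = 417 and qs = 7·33 - 114 = 117.
Quantity traded falls to 117. At q = 117 the demand price is (681 - 117)/8 = 70.5 and the supply price is (114 + 117)/7 = 33.
Deadweight loss = ½ · (70.5 - 33) · (257 - 117) = ½ · 37.5 · 140 = 2625.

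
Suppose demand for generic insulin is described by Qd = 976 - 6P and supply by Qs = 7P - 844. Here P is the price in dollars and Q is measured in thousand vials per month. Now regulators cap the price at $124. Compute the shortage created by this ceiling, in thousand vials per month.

Equilibrium: 976 - 6P = 7P - 844, so 1820 = 13P and P* = 140, Q* = 136.
Because the ceiling (124) lies below the market-clearing price, it is binding.
At P = 124: Qd = 976 - 6·124 = 232 and Qs = 7·124 - 844 = 24.
Shortage = Qd - Qs = 232 - 24 = 208.

208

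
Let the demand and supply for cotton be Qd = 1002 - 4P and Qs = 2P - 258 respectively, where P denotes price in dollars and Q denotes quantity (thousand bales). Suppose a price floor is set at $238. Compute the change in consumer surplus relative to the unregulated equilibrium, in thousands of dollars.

Equilibrium: 1002 - 4P = 2P - 258, so 1260 = 6P and P* = 210, Q* = 162.
Because the floor (238) lies above the market-clearing price, it is binding.
At P = 238: Qd = 1002 - 4·238 = 50 and Qs = 2·238 - 258 = 218.
Consumer surplus without the control is ½ · (250.5 - 210) · 162 = 3280.5.
With the floor, consumers buy 50 units at 238, so CS = ½ · (250.5 - 238) · 50 = 312.5.
Change in consumer surplus = 312.5 - 3280.5 = -2968.

-2968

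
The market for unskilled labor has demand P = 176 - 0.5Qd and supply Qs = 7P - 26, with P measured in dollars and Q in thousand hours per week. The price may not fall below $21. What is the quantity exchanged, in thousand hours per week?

Rearranging demand gives Qd = 352 - 2P. Equilibrium: 352 - 2P = 7P - 26, so 378 = 9P and P* = 42, Q* = 268.
Since 21 is below P* = 42, the floor does not bind and the free-market outcome prevails.

268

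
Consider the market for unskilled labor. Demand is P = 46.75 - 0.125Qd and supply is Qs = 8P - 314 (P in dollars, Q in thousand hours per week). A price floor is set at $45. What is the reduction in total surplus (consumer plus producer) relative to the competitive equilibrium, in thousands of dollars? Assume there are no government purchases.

32

Rearranging demand gives Qd = 374 - 8P. Setting quantity demanded equal to quantity supplied, 374 - 8P = 8P - 314, gives P* = 43 and Q* = 30.
Since 45 > 43, the floor is binding.
At P = 45: Qd = 374 - 8·45 = 14 and Qs = 8·45 - 314 = 46.
Quantity traded falls to 14. At Q = 14 the demand price is (374 - 14)/8 = 45 and the supply price is (314 + 14)/8 = 41.
Deadweight loss = ½ · (45 - 41) · (30 - 14) = ½ · 4 · 16 = 32.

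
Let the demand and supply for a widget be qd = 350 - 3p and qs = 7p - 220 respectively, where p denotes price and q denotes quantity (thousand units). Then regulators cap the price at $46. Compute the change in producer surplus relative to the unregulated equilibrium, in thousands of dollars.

In a free market, 350 - 3p = 7p - 220 gives the equilibrium p* = 57, q* = 179.
The ceiling of 46 is below the equilibrium price 57, so it binds.
At p = 46: qd = 350 - 3·46 = 212 and qs = 7·46 - 220 = 102.
Producer surplus without the control is ½ · (57 - 220/7) · 179 = 32041/14.
With the ceiling, producers sell 102 units at 46, so PS = ½ · (46 - 220/7) · 102 = 5202/7.
Change in producer surplus = 5202/7 - 32041/14 = -1545.5.

-1545.5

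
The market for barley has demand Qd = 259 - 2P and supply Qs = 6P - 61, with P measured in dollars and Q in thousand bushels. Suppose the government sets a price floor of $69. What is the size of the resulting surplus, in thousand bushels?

Without the control the market clears where 259 - 2P = 6P - 61, i.e. P* = 40 and Q* = 179.
Since 69 > 40, the floor is binding.
At P = 69: Qd = 259 - 2·69 = 121 and Qs = 6·69 - 61 = 353.
Surplus = Qs - Qd = 353 - 121 = 232.

232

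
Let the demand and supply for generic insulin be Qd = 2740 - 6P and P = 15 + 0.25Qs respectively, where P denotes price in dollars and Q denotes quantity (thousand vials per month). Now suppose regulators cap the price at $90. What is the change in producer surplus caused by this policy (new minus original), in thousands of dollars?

Rearranging supply gives Qs = 4P - 60. In a free market, 2740 - 6P = 4P - 60 gives the equilibrium P* = 280, Q* = 1060.
Because the ceiling (90) lies below the market-clearing price, it is binding.
At P = 90: Qd = 2740 - 6·90 = 2200 and Qs = 4·90 - 60 = 300.
Producer surplus without the control is ½ · (280 - 15) · 1060 = 140450.
With the ceiling, producers sell 300 units at 90, so PS = ½ · (90 - 15) · 300 = 11250.
Change in producer surplus = 11250 - 140450 = -129200.

-129200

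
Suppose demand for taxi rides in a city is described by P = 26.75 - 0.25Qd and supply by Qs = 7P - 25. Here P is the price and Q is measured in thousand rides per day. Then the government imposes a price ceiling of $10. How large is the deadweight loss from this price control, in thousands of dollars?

38.5

Rearranging demand gives Qd = 107 - 4P. Equilibrium: 107 - 4P = 7P - 25, so 132 = 11P and P* = 12, Q* = 59.
Because the ceiling (10) lies below the market-clearing price, it is binding.
At P = 10: Qd = 107 - 4·10 = 67 and Qs = 7·10 - 25 = 45.
Quantity traded falls to 45. At Q = 45 the demand price is (107 - 45)/4 = 15.5 and the supply price is (25 + 45)/7 = 10.
Deadweight loss = ½ · (15.5 - 10) · (59 - 45) = ½ · 5.5 · 14 = 38.5.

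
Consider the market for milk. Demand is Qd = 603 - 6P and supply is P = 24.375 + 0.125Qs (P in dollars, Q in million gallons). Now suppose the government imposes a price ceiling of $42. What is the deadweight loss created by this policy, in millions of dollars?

2100

Rearranging supply gives Qs = 8P - 195. Without the control the market clears where 603 - 6P = 8P - 195, i.e. P* = 57 and Q* = 261.
The ceiling of 42 is below the equilibrium price 57, so it binds.
At P = 42: Qd = 603 - 6·42 = 351 and Qs = 8·42 - 195 = 141.
Quantity traded falls to 141. At Q = 141 the demand price is (603 - 141)/6 = 77 and the supply price is (195 + 141)/8 = 42.
Deadweight loss = ½ · (77 - 42) · (261 - 141) = ½ · 35 · 120 = 2100.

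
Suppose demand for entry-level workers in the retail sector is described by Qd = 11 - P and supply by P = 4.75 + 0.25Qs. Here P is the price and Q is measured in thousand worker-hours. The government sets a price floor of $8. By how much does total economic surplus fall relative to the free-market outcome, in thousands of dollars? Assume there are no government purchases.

Rearranging supply gives Qs = 4P - 19. Equilibrium: 11 - P = 4P - 19, so 30 = 5P and P* = 6, Q* = 5.
Since 8 > 6, the floor is binding.
At P = 8: Qd = 11 - 8 = 3 and Qs = 4·8 - 19 = 13.
Quantity traded falls to 3. At Q = 3 the demand price is 11 - 3 = 8 and the supply price is (19 + 3)/4 = 5.5.
Deadweight loss = ½ · (8 - 5.5) · (5 - 3) = ½ · 2.5 · 2 = 2.5.

2.5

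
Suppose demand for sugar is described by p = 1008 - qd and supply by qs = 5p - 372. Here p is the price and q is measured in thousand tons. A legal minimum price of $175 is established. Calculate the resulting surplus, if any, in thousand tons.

Rearranging demand gives qd = 1008 - p. Without the control the market clears where 1008 - p = 5p - 372, i.e. p* = 230 and q* = 778.
Since 175 is below p* = 230, the floor does not bind and the free-market outcome prevails.
Since the control does not bind, there is no surplus.

0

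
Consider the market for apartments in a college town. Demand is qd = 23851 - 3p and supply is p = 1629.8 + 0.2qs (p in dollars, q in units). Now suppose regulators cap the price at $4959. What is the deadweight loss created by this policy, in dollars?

Rearranging supply gives qs = 5p - 8149. Without the control the market clears where 23851 - 3p = 5p - 8149, i.e. p* = 4000 and q* = 11851.
The ceiling of 4959 is above the equilibrium price 4000, so it is not binding; the market clears at p* = 4000, q* = 11851.
Since the control does not bind, no trades are prevented and deadweight loss is zero.

0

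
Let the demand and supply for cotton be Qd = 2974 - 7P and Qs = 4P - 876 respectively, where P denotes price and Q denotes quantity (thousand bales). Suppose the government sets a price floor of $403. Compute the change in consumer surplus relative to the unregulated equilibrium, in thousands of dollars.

-17940.5

Without the control the market clears where 2974 - 7P = 4P - 876, i.e. P* = 350 and Q* = 524.
Because the floor (403) lies above the market-clearing price, it is binding.
At P = 403: Qd = 2974 - 7·403 = 153 and Qs = 4·403 - 876 = 736.
Consumer surplus without the control is ½ · (2974/7 - 350) · 524 = 137288/7.
With the floor, consumers buy 153 units at 403, so CS = ½ · (2974/7 - 403) · 153 = 23409/14.
Change in consumer surplus = 23409/14 - 137288/7 = -17940.5.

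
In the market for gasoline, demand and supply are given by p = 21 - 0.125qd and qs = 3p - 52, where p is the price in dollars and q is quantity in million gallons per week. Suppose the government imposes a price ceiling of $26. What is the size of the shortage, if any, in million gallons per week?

0

Rearranging demand gives qd = 168 - 8p. Setting quantity demanded equal to quantity supplied, 168 - 8p = 3p - 52, gives p* = 20 and q* = 8.
Since 26 is above p* = 20, the ceiling does not bind and the free-market outcome prevails.
Since the control does not bind, there is no shortage.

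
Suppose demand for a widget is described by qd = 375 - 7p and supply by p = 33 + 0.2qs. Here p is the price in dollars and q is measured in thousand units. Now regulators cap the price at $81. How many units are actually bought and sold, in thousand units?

60

Rearranging supply gives qs = 5p - 165. Without the control the market clears where 375 - 7p = 5p - 165, i.e. p* = 45 and q* = 60.
Since 81 is above p* = 45, the ceiling does not bind and the free-market outcome prevails.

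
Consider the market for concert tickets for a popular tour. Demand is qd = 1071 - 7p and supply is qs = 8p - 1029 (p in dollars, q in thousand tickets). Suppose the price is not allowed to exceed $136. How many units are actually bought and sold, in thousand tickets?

59

Equilibrium: 1071 - 7p = 8p - 1029, so 2100 = 15p and p* = 140, q* = 91.
The ceiling of 136 is below the equilibrium price 140, so it binds.
At p = 136: qd = 1071 - 7·136 = 119 and qs = 8·136 - 1029 = 59.
The quantity actually transacted is the short side, supply: 59.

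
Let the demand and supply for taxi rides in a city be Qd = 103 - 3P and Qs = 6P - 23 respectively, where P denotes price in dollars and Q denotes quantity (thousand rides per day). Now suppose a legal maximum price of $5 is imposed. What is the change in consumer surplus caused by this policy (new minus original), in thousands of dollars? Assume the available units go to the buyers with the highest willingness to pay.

In a free market, 103 - 3P = 6P - 23 gives the equilibrium P* = 14, Q* = 61.
Since 5 < 14, the ceiling is binding.
At P = 5: Qd = 103 - 3·5 = 88 and Qs = 6·5 - 23 = 7.
Consumer surplus without the control is ½ · (103/3 - 14) · 61 = 3721/6.
With the ceiling, 7 units are sold at 5 (assume they go to the highest-value buyers). The demand price at Q = 7 is 32, so CS = ½ · [(103/3 - 5) + (32 - 5)] · 7 = 1183/6.
Change in consumer surplus = 1183/6 - 3721/6 = -423.

-423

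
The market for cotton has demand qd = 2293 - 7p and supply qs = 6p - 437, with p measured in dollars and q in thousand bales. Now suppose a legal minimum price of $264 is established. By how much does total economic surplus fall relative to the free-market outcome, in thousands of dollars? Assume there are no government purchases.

22113

In a free market, 2293 - 7p = 6p - 437 gives the equilibrium p* = 210, q* = 823.
Because the floor (264) lies above the market-clearing price, it is binding.
At p = 264: qd = 2293 - 7·264 = 445 and qs = 6·264 - 437 = 1147.
Quantity traded falls to 445. At q = 445 the demand price is (2293 - 445)/7 = 264 and the supply price is (437 + 445)/6 = 147.
Deadweight loss = ½ · (264 - 147) · (823 - 445) = ½ · 117 · 378 = 22113.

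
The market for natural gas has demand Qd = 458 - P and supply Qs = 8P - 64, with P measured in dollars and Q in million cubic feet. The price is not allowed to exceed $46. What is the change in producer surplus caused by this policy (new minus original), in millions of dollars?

-4224

Without the control the market clears where 458 - P = 8P - 64, i.e. P* = 58 and Q* = 400.
Since 46 < 58, the ceiling is binding.
At P = 46: Qd = 458 - 46 = 412 and Qs = 8·46 - 64 = 304.
Producer surplus without the control is ½ · (58 - 8) · 400 = 10000.
With the ceiling, producers sell 304 units at 46, so PS = ½ · (46 - 8) · 304 = 5776.
Change in producer surplus = 5776 - 10000 = -4224.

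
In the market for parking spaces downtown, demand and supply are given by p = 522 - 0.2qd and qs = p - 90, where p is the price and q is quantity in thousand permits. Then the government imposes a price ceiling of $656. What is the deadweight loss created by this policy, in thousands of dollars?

Rearranging demand gives qd = 2610 - 5p. Without the control the market clears where 2610 - 5p = p - 90, i.e. p* = 450 and q* = 360.
The ceiling of 656 is above the equilibrium price 450, so it is not binding; the market clears at p* = 450, q* = 360.
Since the control does not bind, no trades are prevented and deadweight loss is zero.

0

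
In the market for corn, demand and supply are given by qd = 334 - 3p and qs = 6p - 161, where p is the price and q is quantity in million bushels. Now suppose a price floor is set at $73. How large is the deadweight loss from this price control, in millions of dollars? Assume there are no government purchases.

729

In a free market, 334 - 3p = 6p - 161 gives the equilibrium p* = 55, q* = 169.
The floor of 73 is above the equilibrium price 55, so it binds.
At p = 73: qd = 334 - 3·73 = 115 and qs = 6·73 - 161 = 277.
Quantity traded falls to 115. At q = 115 the demand price is (334 - 115)/3 = 73 and the supply price is (161 + 115)/6 = 46.
Deadweight loss = ½ · (73 - 46) · (169 - 115) = ½ · 27 · 54 = 729.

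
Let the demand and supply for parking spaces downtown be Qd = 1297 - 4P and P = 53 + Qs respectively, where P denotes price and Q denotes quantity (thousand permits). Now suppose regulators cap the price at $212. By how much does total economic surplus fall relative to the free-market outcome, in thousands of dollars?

Rearranging supply gives Qs = P - 53. Equilibrium: 1297 - 4P = P - 53, so 1350 = 5P and P* = 270, Q* = 217.
Since 212 < 270, the ceiling is binding.
At P = 212: Qd = 1297 - 4·212 = 449 and Qs = 212 - 53 = 159.
Quantity traded falls to 159. At Q = 159 the demand price is (1297 - 159)/4 = 284.5 and the supply price is 53 + 159 = 212.
Deadweight loss = ½ · (284.5 - 212) · (217 - 159) = ½ · 72.5 · 58 = 2102.5.

2102.5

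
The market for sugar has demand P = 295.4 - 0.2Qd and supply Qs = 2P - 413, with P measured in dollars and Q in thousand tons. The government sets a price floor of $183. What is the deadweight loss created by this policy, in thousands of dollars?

0

Rearranging demand gives Qd = 1477 - 5P. Setting quantity demanded equal to quantity supplied, 1477 - 5P = 2P - 413, gives P* = 270 and Q* = 127.
The floor of 183 is below the equilibrium price 270, so it is not binding; the market clears at P* = 270, Q* = 127.
Since the control does not bind, no trades are prevented and deadweight loss is zero.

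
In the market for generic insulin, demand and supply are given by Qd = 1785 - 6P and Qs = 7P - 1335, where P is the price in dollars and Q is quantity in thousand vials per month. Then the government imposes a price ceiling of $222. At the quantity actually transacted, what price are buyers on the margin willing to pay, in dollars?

261

In a free market, 1785 - 6P = 7P - 1335 gives the equilibrium P* = 240, Q* = 345.
Because the ceiling (222) lies below the market-clearing price, it is binding.
At P = 222: Qd = 1785 - 6·222 = 453 and Qs = 7·222 - 1335 = 219.
Only 219 units reach the market. On the demand curve, the marginal buyer's willingness to pay at Q = 219 is (1785 - 219)/6 = 261.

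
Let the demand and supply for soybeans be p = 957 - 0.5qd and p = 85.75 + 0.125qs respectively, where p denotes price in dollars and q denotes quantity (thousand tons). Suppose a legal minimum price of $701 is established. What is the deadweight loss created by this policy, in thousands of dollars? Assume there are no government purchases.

Rearranging demand gives qd = 1914 - 2p; rearranging supply gives qs = 8p - 686. Setting quantity demanded equal to quantity supplied, 1914 - 2p = 8p - 686, gives p* = 260 and q* = 1394.
Since 701 > 260, the floor is binding.
At p = 701: qd = 1914 - 2·701 = 512 and qs = 8·701 - 686 = 4922.
Quantity traded falls to 512. At q = 512 the demand price is (1914 - 512)/2 = 701 and the supply price is (686 + 512)/8 = 149.75.
Deadweight loss = ½ · (701 - 149.75) · (1394 - 512) = ½ · 551.25 · 882 = 243101.25.

243101.25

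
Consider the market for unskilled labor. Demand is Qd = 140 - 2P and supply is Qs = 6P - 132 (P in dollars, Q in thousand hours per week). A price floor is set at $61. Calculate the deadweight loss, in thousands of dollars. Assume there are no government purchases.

Equilibrium: 140 - 2P = 6P - 132, so 272 = 8P and P* = 34, Q* = 72.
The floor of 61 is above the equilibrium price 34, so it binds.
At P = 61: Qd = 140 - 2·61 = 18 and Qs = 6·61 - 132 = 234.
Quantity traded falls to 18. At Q = 18 the demand price is (140 - 18)/2 = 61 and the supply price is (132 + 18)/6 = 25.
Deadweight loss = ½ · (61 - 25) · (72 - 18) = ½ · 36 · 54 = 972.

972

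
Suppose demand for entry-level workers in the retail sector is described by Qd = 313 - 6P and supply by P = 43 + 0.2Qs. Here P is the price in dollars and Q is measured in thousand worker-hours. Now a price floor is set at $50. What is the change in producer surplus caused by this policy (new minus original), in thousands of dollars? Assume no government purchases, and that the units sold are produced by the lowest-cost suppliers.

11.6

Rearranging supply gives Qs = 5P - 215. Setting quantity demanded equal to quantity supplied, 313 - 6P = 5P - 215, gives P* = 48 and Q* = 25.
The floor of 50 is above the equilibrium price 48, so it binds.
At P = 50: Qd = 313 - 6·50 = 13 and Qs = 5·50 - 215 = 35.
Producer surplus without the control is ½ · (48 - 43) · 25 = 62.5.
With the floor, 13 units are sold at 50. The supply price at Q = 13 is 45.6, so PS = ½ · [(50 - 43) + (50 - 45.6)] · 13 = 74.1.
Change in producer surplus = 74.1 - 62.5 = 11.6.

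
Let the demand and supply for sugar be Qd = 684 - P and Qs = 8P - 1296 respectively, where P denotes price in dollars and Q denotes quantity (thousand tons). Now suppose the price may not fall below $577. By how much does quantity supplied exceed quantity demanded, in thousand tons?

In a free market, 684 - P = 8P - 1296 gives the equilibrium P* = 220, Q* = 464.
Because the floor (577) lies above the market-clearing price, it is binding.
At P = 577: Qd = 684 - 577 = 107 and Qs = 8·577 - 1296 = 3320.
Surplus = Qs - Qd = 3320 - 107 = 3213.

3213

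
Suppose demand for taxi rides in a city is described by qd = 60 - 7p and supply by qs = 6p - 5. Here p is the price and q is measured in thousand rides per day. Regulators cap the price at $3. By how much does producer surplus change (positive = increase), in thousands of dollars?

Equilibrium: 60 - 7p = 6p - 5, so 65 = 13p and p* = 5, q* = 25.
Because the ceiling (3) lies below the market-clearing price, it is binding.
At p = 3: qd = 60 - 7·3 = 39 and qs = 6·3 - 5 = 13.
Producer surplus without the control is ½ · (5 - 5/6) · 25 = 625/12.
With the ceiling, producers sell 13 units at 3, so PS = ½ · (3 - 5/6) · 13 = 169/12.
Change in producer surplus = 169/12 - 625/12 = -38.

-38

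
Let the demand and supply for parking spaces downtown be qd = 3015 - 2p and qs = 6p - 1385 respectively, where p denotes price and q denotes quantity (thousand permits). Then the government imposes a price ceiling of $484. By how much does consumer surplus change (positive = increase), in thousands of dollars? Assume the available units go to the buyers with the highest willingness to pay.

61050

Setting quantity demanded equal to quantity supplied, 3015 - 2p = 6p - 1385, gives p* = 550 and q* = 1915.
Because the ceiling (484) lies below the market-clearing price, it is binding.
At p = 484: qd = 3015 - 2·484 = 2047 and qs = 6·484 - 1385 = 1519.
Consumer surplus without the control is ½ · (1507.5 - 550) · 1915 = 916806.25.
With the ceiling, 1519 units are sold at 484 (assume they go to the highest-value buyers). The demand price at q = 1519 is 748, so CS = ½ · [(1507.5 - 484) + (748 - 484)] · 1519 = 977856.25.
Change in consumer surplus = 977856.25 - 916806.25 = 61050.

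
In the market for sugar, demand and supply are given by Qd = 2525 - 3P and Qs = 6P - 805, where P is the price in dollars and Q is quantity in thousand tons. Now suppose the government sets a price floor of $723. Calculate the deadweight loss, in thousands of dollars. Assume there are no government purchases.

280370.25

In a free market, 2525 - 3P = 6P - 805 gives the equilibrium P* = 370, Q* = 1415.
Since 723 > 370, the floor is binding.
At P = 723: Qd = 2525 - 3·723 = 356 and Qs = 6·723 - 805 = 3533.
Quantity traded falls to 356. At Q = 356 the demand price is (2525 - 356)/3 = 723 and the supply price is (805 + 356)/6 = 193.5.
Deadweight loss = ½ · (723 - 193.5) · (1415 - 356) = ½ · 529.5 · 1059 = 280370.25.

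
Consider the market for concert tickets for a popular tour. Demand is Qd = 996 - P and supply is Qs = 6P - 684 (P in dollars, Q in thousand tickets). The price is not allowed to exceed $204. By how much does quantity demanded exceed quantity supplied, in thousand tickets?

252

Setting quantity demanded equal to quantity supplied, 996 - P = 6P - 684, gives P* = 240 and Q* = 756.
Since 204 < 240, the ceiling is binding.
At P = 204: Qd = 996 - 204 = 792 and Qs = 6·204 - 684 = 540.
Shortage = Qd - Qs = 792 - 540 = 252.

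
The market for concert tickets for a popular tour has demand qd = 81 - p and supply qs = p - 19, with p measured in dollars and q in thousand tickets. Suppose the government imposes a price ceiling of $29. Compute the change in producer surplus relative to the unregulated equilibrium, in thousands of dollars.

Setting quantity demanded equal to quantity supplied, 81 - p = p - 19, gives p* = 50 and q* = 31.
Because the ceiling (29) lies below the market-clearing price, it is binding.
At p = 29: qd = 81 - 29 = 52 and qs = 29 - 19 = 10.
Producer surplus without the control is ½ · (50 - 19) · 31 = 480.5.
With the ceiling, producers sell 10 units at 29, so PS = ½ · (29 - 19) · 10 = 50.
Change in producer surplus = 50 - 480.5 = -430.5.

-430.5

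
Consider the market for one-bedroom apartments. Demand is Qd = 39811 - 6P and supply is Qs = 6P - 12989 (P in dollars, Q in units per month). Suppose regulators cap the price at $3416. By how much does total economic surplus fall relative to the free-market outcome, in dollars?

5809536

Setting quantity demanded equal to quantity supplied, 39811 - 6P = 6P - 12989, gives P* = 4400 and Q* = 13411.
The ceiling of 3416 is below the equilibrium price 4400, so it binds.
At P = 3416: Qd = 39811 - 6·3416 = 19315 and Qs = 6·3416 - 12989 = 7507.
Quantity traded falls to 7507. At Q = 7507 the demand price is (39811 - 7507)/6 = 5384 and the supply price is (12989 + 7507)/6 = 3416.
Deadweight loss = ½ · (5384 - 3416) · (13411 - 7507) = ½ · 1968 · 5904 = 5809536.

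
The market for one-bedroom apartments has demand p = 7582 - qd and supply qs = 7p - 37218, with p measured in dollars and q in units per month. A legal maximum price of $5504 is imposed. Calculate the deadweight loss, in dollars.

258048

Rearranging demand gives qd = 7582 - p. Setting quantity demanded equal to quantity supplied, 7582 - p = 7p - 37218, gives p* = 5600 and q* = 1982.
Because the ceiling (5504) lies below the market-clearing price, it is binding.
At p = 5504: qd = 7582 - 5504 = 2078 and qs = 7·5504 - 37218 = 1310.
Quantity traded falls to 1310. At q = 1310 the demand price is 7582 - 1310 = 6272 and the supply price is (37218 + 1310)/7 = 5504.
Deadweight loss = ½ · (6272 - 5504) · (1982 - 1310) = ½ · 768 · 672 = 258048.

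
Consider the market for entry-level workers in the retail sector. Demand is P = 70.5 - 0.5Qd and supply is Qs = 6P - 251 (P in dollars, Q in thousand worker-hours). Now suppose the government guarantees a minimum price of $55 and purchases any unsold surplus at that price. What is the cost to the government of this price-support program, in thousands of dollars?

Rearranging demand gives Qd = 141 - 2P. In a free market, 141 - 2P = 6P - 251 gives the equilibrium P* = 49, Q* = 43.
Because the floor (55) lies above the market-clearing price, it is binding.
At P = 55: Qd = 141 - 2·55 = 31 and Qs = 6·55 - 251 = 79.
Surplus = Qs - Qd = 48.
Government expenditure = surplus × support price = 48 × 55 = 2640.

2640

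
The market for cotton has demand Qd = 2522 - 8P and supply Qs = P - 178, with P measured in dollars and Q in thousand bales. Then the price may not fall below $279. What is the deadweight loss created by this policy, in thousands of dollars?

In a free market, 2522 - 8P = P - 178 gives the equilibrium P* = 300, Q* = 122.
The floor of 279 is below the equilibrium price 300, so it is not binding; the market clears at P* = 300, Q* = 122.
Since the control does not bind, no trades are prevented and deadweight loss is zero.

0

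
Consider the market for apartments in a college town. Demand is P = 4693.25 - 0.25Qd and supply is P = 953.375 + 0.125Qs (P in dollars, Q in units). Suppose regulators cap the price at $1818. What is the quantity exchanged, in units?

6917

Rearranging demand gives Qd = 18773 - 4P; rearranging supply gives Qs = 8P - 7627. In a free market, 18773 - 4P = 8P - 7627 gives the equilibrium P* = 2200, Q* = 9973.
The ceiling of 1818 is below the equilibrium price 2200, so it binds.
At P = 1818: Qd = 18773 - 4·1818 = 11501 and Qs = 8·1818 - 7627 = 6917.
The quantity actually transacted is the short side, supply: 6917.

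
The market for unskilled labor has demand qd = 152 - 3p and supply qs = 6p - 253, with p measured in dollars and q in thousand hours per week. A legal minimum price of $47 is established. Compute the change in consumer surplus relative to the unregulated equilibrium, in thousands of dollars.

-28

Equilibrium: 152 - 3p = 6p - 253, so 405 = 9p and p* = 45, q* = 17.
Since 47 > 45, the floor is binding.
At p = 47: qd = 152 - 3·47 = 11 and qs = 6·47 - 253 = 29.
Consumer surplus without the control is ½ · (152/3 - 45) · 17 = 289/6.
With the floor, consumers buy 11 units at 47, so CS = ½ · (152/3 - 47) · 11 = 121/6.
Change in consumer surplus = 121/6 - 289/6 = -28.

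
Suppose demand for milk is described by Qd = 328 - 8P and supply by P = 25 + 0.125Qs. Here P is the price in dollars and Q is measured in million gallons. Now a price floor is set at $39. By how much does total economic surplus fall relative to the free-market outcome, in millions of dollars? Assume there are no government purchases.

288

Rearranging supply gives Qs = 8P - 200. Setting quantity demanded equal to quantity supplied, 328 - 8P = 8P - 200, gives P* = 33 and Q* = 64.
Since 39 > 33, the floor is binding.
At P = 39: Qd = 328 - 8·39 = 16 and Qs = 8·39 - 200 = 112.
Quantity traded falls to 16. At Q = 16 the demand price is (328 - 16)/8 = 39 and the supply price is (200 + 16)/8 = 27.
Deadweight loss = ½ · (39 - 27) · (64 - 16) = ½ · 12 · 48 = 288.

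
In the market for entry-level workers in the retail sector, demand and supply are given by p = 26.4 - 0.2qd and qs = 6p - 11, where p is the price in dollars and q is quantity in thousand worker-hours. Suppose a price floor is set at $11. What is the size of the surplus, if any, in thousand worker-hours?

Rearranging demand gives qd = 132 - 5p. Without the control the market clears where 132 - 5p = 6p - 11, i.e. p* = 13 and q* = 67.
Since 11 is below p* = 13, the floor does not bind and the free-market outcome prevails.
Since the control does not bind, there is no surplus.

0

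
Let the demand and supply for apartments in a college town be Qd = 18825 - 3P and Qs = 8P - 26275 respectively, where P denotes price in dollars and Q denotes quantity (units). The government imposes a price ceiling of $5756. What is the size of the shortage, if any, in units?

In a free market, 18825 - 3P = 8P - 26275 gives the equilibrium P* = 4100, Q* = 6525.
Since 5756 is above P* = 4100, the ceiling does not bind and the free-market outcome prevails.
Since the control does not bind, there is no shortage.

0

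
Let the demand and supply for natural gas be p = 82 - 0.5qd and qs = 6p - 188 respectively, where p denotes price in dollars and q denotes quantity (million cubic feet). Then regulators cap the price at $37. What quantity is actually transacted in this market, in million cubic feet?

34

Rearranging demand gives qd = 164 - 2p. Setting quantity demanded equal to quantity supplied, 164 - 2p = 6p - 188, gives p* = 44 and q* = 76.
Because the ceiling (37) lies below the market-clearing price, it is binding.
At p = 37: qd = 164 - 2·37 = 90 and qs = 6·37 - 188 = 34.
The quantity actually transacted is the short side, supply: 34.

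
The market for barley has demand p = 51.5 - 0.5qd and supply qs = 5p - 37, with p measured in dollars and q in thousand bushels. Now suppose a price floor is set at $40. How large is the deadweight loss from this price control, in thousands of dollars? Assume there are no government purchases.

Rearranging demand gives qd = 103 - 2p. In a free market, 103 - 2p = 5p - 37 gives the equilibrium p* = 20, q* = 63.
Because the floor (40) lies above the market-clearing price, it is binding.
At p = 40: qd = 103 - 2·40 = 23 and qs = 5·40 - 37 = 163.
Quantity traded falls to 23. At q = 23 the demand price is (103 - 23)/2 = 40 and the supply price is (37 + 23)/5 = 12.
Deadweight loss = ½ · (40 - 12) · (63 - 23) = ½ · 28 · 40 = 560.

560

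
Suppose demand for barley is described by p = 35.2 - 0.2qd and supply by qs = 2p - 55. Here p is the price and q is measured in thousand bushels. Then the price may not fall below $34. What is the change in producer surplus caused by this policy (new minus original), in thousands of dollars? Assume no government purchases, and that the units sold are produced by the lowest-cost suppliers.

Rearranging demand gives qd = 176 - 5p. Without the control the market clears where 176 - 5p = 2p - 55, i.e. p* = 33 and q* = 11.
Because the floor (34) lies above the market-clearing price, it is binding.
At p = 34: qd = 176 - 5·34 = 6 and qs = 2·34 - 55 = 13.
Producer surplus without the control is ½ · (33 - 27.5) · 11 = 30.25.
With the floor, 6 units are sold at 34. The supply price at q = 6 is 30.5, so PS = ½ · [(34 - 27.5) + (34 - 30.5)] · 6 = 30.
Change in producer surplus = 30 - 30.25 = -0.25.

-0.25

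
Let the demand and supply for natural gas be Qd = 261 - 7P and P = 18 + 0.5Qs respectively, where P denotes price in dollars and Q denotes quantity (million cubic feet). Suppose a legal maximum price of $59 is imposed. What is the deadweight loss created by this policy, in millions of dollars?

Rearranging supply gives Qs = 2P - 36. In a free market, 261 - 7P = 2P - 36 gives the equilibrium P* = 33, Q* = 30.
Since 59 is above P* = 33, the ceiling does not bind and the free-market outcome prevails.
Since the control does not bind, no trades are prevented and deadweight loss is zero.

0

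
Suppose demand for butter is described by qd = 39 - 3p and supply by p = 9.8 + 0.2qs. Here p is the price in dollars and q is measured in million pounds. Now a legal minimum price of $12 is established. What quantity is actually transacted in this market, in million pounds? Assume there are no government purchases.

Rearranging supply gives qs = 5p - 49. Equilibrium: 39 - 3p = 5p - 49, so 88 = 8p and p* = 11, q* = 6.
Because the floor (12) lies above the market-clearing price, it is binding.
At p = 12: qd = 39 - 3·12 = 3 and qs = 5·12 - 49 = 11.
The quantity actually transacted is the short side, demand: 3.

3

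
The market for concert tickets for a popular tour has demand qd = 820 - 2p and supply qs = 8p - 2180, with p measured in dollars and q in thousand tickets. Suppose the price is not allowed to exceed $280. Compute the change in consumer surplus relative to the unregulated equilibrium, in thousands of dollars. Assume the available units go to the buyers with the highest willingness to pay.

-5200

In a free market, 820 - 2p = 8p - 2180 gives the equilibrium p* = 300, q* = 220.
Because the ceiling (280) lies below the market-clearing price, it is binding.
At p = 280: qd = 820 - 2·280 = 260 and qs = 8·280 - 2180 = 60.
Consumer surplus without the control is ½ · (410 - 300) · 220 = 12100.
With the ceiling, 60 units are sold at 280 (assume they go to the highest-value buyers). The demand price at q = 60 is 380, so CS = ½ · [(410 - 280) + (380 - 280)] · 60 = 6900.
Change in consumer surplus = 6900 - 12100 = -5200.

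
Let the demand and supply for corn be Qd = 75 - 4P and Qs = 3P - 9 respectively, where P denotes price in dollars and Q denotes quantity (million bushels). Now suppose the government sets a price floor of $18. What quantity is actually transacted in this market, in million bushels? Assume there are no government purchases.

3

In a free market, 75 - 4P = 3P - 9 gives the equilibrium P* = 12, Q* = 27.
Because the floor (18) lies above the market-clearing price, it is binding.
At P = 18: Qd = 75 - 4·18 = 3 and Qs = 3·18 - 9 = 45.
The quantity actually transacted is the short side, demand: 3.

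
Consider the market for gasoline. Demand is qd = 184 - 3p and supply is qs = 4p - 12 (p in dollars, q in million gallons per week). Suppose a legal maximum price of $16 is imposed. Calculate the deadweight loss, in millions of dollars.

Without the control the market clears where 184 - 3p = 4p - 12, i.e. p* = 28 and q* = 100.
Since 16 < 28, the ceiling is binding.
At p = 16: qd = 184 - 3·16 = 136 and qs = 4·16 - 12 = 52.
Quantity traded falls to 52. At q = 52 the demand price is (184 - 52)/3 = 44 and the supply price is (12 + 52)/4 = 16.
Deadweight loss = ½ · (44 - 16) · (100 - 52) = ½ · 28 · 48 = 672.

672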